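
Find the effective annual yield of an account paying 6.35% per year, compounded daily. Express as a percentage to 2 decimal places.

6.56%

EAR = (1 + 6.35%/365)^365 − 1 = (1 + 0.000173973)^365 − 1.
(1 + 0.000173973)^365 ≈ 1.065554, so EAR ≈ 6.55536%.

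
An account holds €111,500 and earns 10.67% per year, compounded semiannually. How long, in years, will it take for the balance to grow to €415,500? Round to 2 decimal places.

12.65 years

(1 + 0.05335)^(2t) = 415,500/111,500 = 3.7265.
2t·ln(1 + 0.05335) = ln(3.7265); 2t = 1.3155/0.0519756 ≈ 25.3092.
t ≈ 12.6546 years.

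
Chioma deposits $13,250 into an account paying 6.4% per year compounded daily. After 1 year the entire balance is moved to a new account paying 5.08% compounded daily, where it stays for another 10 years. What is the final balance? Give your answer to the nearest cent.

After 1 years at 6.4%: 13,250 × 1.0660864177 ≈ 14,125.6450.
Then 10 years at 5.08%: 14,125.6450 × 1.6619051949 ≈ 23,475.4829.

$23,475.48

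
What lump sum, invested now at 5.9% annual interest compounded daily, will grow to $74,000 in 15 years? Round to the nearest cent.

$30,543.03

Periodic rate = 5.9%/365 = 0.000161644; 5475 periods.
P = 74,000/(1 + 0.059/365)^5475 ≈ 74,000/2.4228111066 ≈ 30,543.0332.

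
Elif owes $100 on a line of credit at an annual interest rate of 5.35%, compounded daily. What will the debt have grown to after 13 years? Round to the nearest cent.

$200.46

Periodic rate = 5.35%/365 = 0.000146575; periods = 365·13 = 4745.
A = 100·(1 + 0.0535/365)^4745 ≈ 100·2.00460901 ≈ 200.4609.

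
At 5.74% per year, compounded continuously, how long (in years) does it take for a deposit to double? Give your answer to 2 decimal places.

e^(0.0574t) = 2, so 0.0574t = ln 2 ≈ 0.69315.
t ≈ 0.69315/0.0574 ≈ 12.0757.

12.08 years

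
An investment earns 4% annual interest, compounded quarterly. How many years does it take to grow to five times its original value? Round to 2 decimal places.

(1 + 0.01)^(4t) = 5.
4t = ln 5 / ln(1 + 0.01) ≈ 1.6094/0.00995033 ≈ 161.7472.
t ≈ 40.4368.

40.44 years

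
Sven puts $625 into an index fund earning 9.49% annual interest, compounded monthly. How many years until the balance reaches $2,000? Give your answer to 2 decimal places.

12.30 years

(1 + 0.00790833)^(12t) = 2,000/625 = 3.2.
12t·ln(1 + 0.00790833) = ln(3.2); 12t = 1.1632/0.00787723 ≈ 147.6599.
t ≈ 12.3050 years.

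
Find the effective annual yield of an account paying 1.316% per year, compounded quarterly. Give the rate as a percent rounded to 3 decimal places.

1.323%

EAR = (1 + 1.316%/4)^4 − 1 = (1 + 0.00329)^4 − 1.
(1 + 0.00329)^4 ≈ 1.013225, so EAR ≈ 1.32251%.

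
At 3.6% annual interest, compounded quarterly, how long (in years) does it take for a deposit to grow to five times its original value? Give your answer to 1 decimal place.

(1 + 0.009)^(4t) = 5.
4t = ln 5 / ln(1 + 0.009) ≈ 1.6094/0.00895974 ≈ 179.6300.
t ≈ 44.9075.

44.9 years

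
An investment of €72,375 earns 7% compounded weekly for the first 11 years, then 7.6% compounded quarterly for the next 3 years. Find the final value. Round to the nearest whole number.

€195,822

Phase 1: 72,375·(1 + 0.07/52)^572 ≈ 156,232.1639.
Phase 2: 156,232.1639·(1 + 0.019)^12 ≈ 195,821.6277.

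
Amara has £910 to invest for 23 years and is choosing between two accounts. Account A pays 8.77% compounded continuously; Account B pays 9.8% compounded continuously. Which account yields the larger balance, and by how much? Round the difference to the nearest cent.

Account B, by £1,828.43

A: e^(0.0877·23) = e^2.0171 ≈ 7.516495459, so 910 × 7.516495459 ≈ 6,840.0109.
B: e^(0.098·23) = e^2.254 ≈ 9.525762783, so 910 × 9.525762783 ≈ 8,668.4441.
Difference ≈ 1,828.4333 in favor of B.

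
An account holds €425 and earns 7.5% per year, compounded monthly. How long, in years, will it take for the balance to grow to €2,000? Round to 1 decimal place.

20.7 years

(1 + 0.00625)^(12t) = 2,000/425 = 4.7059.
12t·ln(1 + 0.00625) = ln(4.7059); 12t = 1.5488/0.00623055 ≈ 248.5837.
t ≈ 20.7153 years.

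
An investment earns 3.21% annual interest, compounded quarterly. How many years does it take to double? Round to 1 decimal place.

(1 + 0.008025)^(4t) = 2.
4t = ln 2 / ln(1 + 0.008025) ≈ 0.69315/0.00799297 ≈ 86.7196.
t ≈ 21.6799.

21.7 years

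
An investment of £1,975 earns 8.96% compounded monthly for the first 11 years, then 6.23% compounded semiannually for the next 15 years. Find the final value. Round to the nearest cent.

After 11 years at 8.96%: 1,975 × 2.6696266757 ≈ 5,272.5127.
Then 15 years at 6.23%: 5,272.5127 × 2.5098940172 ≈ 13,233.4480.

£13,233.45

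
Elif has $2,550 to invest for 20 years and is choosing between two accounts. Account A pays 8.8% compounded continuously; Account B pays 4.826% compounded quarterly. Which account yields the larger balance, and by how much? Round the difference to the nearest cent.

A: e^(0.088·20) = e^1.76 ≈ 5.8124373944, so 2,550 × 5.8124373944 ≈ 14,821.7154.
B: (1 + 0.012065)^80 ≈ 2.610192163, so 2,550 × 2.610192163 ≈ 6,655.9900.
Difference ≈ 8,165.7253 in favor of A.

Account A, by $8,165.73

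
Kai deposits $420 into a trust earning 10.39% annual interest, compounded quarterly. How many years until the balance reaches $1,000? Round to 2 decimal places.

8.46 years

(1 + 0.025975)^(4t) = 1,000/420 = 2.381.
4t·ln(1 + 0.025975) = ln(2.381); 4t = 0.8675/0.0256434 ≈ 33.8294.
t ≈ 8.4574 years.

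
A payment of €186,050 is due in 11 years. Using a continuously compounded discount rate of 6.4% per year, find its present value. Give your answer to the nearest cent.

€92,020.88

P = A·e^(−rt) = 186,050·e^(−0.704).
e^(−0.704) ≈ 0.494602929967, so P ≈ 92,020.8751.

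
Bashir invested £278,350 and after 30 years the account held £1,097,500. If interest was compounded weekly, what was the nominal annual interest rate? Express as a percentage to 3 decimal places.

4.575%

(1 + r/52)^1560 = 1,097,500/278,350 = 3.94288.
1 + r/52 = 3.94288^(1/1560) ≈ 1.00088, so r/52 ≈ 0.000879817.
r ≈ 52·0.000879817 = 4.57505%.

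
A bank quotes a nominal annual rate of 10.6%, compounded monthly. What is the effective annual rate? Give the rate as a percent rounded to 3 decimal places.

11.130%

EAR = (1 + 10.6%/12)^12 − 1 = (1 + 0.00883333)^12 − 1.
(1 + 0.00883333)^12 ≈ 1.111305, so EAR ≈ 11.13045%.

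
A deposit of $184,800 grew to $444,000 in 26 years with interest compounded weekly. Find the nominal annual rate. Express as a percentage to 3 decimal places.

3.372%

(1 + r/52)^1352 = 444,000/184,800 = 2.4026.
1 + r/52 = 2.4026^(1/1352) ≈ 1.000649, so r/52 ≈ 0.000648546.
r ≈ 52·0.000648546 = 3.37244%.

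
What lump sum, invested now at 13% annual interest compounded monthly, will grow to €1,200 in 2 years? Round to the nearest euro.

Growth factor = (1 + 0.13/12)^24 ≈ 1.295117929.
P = 1,200/1.295117929 ≈ 926.5565.

€927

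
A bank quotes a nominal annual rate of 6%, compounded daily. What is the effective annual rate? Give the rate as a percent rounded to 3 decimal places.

6.183%

EAR = (1 + 6%/365)^365 − 1 = (1 + 0.000164384)^365 − 1.
(1 + 0.000164384)^365 ≈ 1.061831, so EAR ≈ 6.18313%.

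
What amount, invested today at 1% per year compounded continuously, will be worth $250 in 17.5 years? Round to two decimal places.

$209.86

P = A·e^(−rt) = 250·e^(−0.175).
e^(−0.175) ≈ 0.839457021, so P ≈ 209.8643.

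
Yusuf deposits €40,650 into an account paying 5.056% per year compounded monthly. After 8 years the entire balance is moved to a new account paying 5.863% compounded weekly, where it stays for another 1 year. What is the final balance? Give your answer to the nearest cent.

After 8 years at 5.056%: 40,650 × 1.4972502833 ≈ 60,863.2240.
Then 1 years at 5.863%: 60,863.2240 × 1.0603478049 ≈ 64,536.1860.

€64,536.19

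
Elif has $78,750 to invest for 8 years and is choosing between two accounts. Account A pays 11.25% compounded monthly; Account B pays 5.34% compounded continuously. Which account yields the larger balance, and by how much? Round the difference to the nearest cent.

Account A growth factor: (1 + 0.009375)^96 ≈ 2.44931264755; balance ≈ 192,883.3710.
Account B growth factor: e^(0.0534·8) = e^0.4272 ≈ 1.53295922291; balance ≈ 120,720.5388.
Account A is larger by 72,162.8322.

Account A, by $72,162.83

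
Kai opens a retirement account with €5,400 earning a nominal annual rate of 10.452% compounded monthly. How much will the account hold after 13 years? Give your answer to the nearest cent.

Growth factor = (1 + 0.00871)^156 ≈ 3.8685383086.
A ≈ 5,400 × 3.8685383086 ≈ 20,890.1069.

€20,890.11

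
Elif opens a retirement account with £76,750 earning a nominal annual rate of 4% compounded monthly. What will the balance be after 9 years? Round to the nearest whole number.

£109,942

Growth factor = (1 + 0.04/12)^108 ≈ 1.43247158006.
A ≈ 76,750 × 1.43247158006 ≈ 109,942.1938.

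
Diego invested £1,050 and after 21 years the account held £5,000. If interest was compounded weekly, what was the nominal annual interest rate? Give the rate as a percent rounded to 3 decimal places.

(1 + r/52)^1092 = 5,000/1,050 = 4.7619.
1 + r/52 = 4.7619^(1/1092) ≈ 1.00143, so r/52 ≈ 0.00143019.
r ≈ 52·0.00143019 = 7.43697%.

7.437%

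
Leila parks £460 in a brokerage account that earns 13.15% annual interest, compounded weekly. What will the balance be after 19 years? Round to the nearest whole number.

£5,578

Growth factor = (1 + 0.1315/52)^988 ≈ 12.12593024.
A ≈ 460 × 12.12593024 ≈ 5,577.9279.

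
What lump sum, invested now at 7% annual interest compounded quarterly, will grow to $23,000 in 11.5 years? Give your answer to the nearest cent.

Growth factor = (1 + 0.0175)^46 ≈ 2.2211772839.
P = 23,000/2.2211772839 ≈ 10,354.8691.

$10,354.87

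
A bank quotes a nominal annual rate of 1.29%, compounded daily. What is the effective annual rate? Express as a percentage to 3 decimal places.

EAR = (1 + 1.29%/365)^365 − 1 = (1 + 0.0000353425)^365 − 1.
(1 + 0.0000353425)^365 ≈ 1.012983, so EAR ≈ 1.29833%.

1.298%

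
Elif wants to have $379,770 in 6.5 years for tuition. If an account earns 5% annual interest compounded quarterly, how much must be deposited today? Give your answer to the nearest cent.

$274,947.53

Growth factor = (1 + 0.0125)^26 ≈ 1.38124535028.
P = 379,770/1.38124535028 ≈ 274,947.5319.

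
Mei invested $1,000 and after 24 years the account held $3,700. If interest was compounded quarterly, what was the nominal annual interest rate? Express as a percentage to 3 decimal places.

5.489%

The 96-period growth factor is 3,700/1,000 = 3.7.
r/4 = 3.7^(1/96) − 1 ≈ 0.0137218, so r ≈ 4·0.0137218 = 5.48870%.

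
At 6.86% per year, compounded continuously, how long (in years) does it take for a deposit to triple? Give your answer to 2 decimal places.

e^(0.0686t) = 3, so 0.0686t = ln 3 ≈ 1.0986.
t ≈ 1.0986/0.0686 ≈ 16.0148.

16.01 years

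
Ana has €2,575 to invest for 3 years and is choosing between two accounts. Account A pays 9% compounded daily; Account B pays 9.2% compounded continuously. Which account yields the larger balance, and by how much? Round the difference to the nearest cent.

Account B, by €20.41

Account A growth factor: (1 + 0.09/365)^1095 ≈ 1.309920853; balance ≈ 3,373.0462.
Account B growth factor: e^(0.092·3) = e^0.276 ≈ 1.317847864; balance ≈ 3,393.4582.
Account B is larger by 20.4121.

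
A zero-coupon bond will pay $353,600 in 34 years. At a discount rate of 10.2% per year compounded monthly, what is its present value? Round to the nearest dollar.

$11,188

Periodic rate = 10.2%/12 = 0.0085; 408 periods.
P = 353,600/(1 + 0.0085)^408 ≈ 353,600/31.605905693 ≈ 11,187.7825.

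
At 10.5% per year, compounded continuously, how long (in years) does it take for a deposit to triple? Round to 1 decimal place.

10.5 years

e^(0.105t) = 3, so 0.105t = ln 3 ≈ 1.0986.
t ≈ 1.0986/0.105 ≈ 10.4630.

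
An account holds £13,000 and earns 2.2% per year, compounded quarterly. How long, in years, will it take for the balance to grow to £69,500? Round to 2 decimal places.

We need (1 + 0.0055)^(4t) = 5.3462, so 4t = ln 5.3462 / ln 1.0055 ≈ 305.6333.
t ≈ 305.6333/4 = 76.4083 years.

76.41 years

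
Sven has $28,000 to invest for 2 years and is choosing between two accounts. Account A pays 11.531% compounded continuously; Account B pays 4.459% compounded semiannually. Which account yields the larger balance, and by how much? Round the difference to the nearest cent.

Account A growth factor: e^(0.11531·2) = e^0.23062 ≈ 1.2593805839; balance ≈ 35,262.6563.
Account B growth factor: (1 + 0.022295)^4 ≈ 1.0922069777; balance ≈ 30,581.7954.
Account A is larger by 4,680.8610.

Account A, by $4,680.86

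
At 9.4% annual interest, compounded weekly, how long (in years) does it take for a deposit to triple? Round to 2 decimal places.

(1 + 0.00180769)^(52t) = 3.
52t = ln 3 / ln(1 + 0.00180769) ≈ 1.0986/0.00180606 ≈ 608.2921.
t ≈ 11.6979.

11.70 years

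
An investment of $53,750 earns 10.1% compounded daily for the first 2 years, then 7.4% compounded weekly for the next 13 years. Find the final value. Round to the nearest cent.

$172,023.63

After 2 years at 10.1%: 53,750 × 1.22381381086 ≈ 65,779.9923.
Then 13 years at 7.4%: 65,779.9923 × 2.6151361174 ≈ 172,023.6338.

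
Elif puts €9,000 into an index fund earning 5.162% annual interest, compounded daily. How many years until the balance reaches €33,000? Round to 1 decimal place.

(1 + 0.000141425)^(365t) = 33,000/9,000 = 3.6667.
365t·ln(1 + 0.000141425) = ln(3.6667); 365t = 1.2993/0.000141415 ≈ 9187.7533.
t ≈ 25.1719 years.

25.2 years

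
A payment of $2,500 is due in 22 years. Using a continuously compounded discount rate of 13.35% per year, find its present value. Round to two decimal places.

$132.56

P = A·e^(−rt) = 2,500·e^(−2.937).
e^(−2.937) ≈ 0.05302456406, so P ≈ 132.5614.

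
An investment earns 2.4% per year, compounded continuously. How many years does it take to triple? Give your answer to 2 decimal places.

45.78 years

e^(0.024t) = 3, so 0.024t = ln 3 ≈ 1.0986.
t ≈ 1.0986/0.024 ≈ 45.7755.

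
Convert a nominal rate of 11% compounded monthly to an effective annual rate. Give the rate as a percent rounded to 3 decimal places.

11.572%

One year is 12 periods at 0.00916667 each: (1 + 0.00916667)^12 ≈ 1.115719.
EAR = 1.115719 − 1 ≈ 11.57188%.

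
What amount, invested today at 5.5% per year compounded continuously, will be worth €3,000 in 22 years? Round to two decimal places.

P = A·e^(−rt) = 3,000·e^(−1.21).
e^(−1.21) ≈ 0.2981972794, so P ≈ 894.5918.

€894.59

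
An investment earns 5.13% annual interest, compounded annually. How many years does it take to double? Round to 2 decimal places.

(1 + 0.0513)^t = 2.
t = ln 2 / ln(1 + 0.0513) ≈ 0.69315/0.0500275 ≈ 13.8553.

13.86 years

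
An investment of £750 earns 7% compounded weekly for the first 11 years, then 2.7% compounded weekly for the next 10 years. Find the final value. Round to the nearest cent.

£2,120.67

After 11 years at 7%: 750 × 2.158648206 ≈ 1,618.9862.
Then 10 years at 2.7%: 1,618.9862 × 1.309872662 ≈ 2,120.6657.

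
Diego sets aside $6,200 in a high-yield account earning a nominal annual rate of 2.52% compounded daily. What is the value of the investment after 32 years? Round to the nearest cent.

Growth factor = (1 + 0.0252/365)^11680 ≈ 2.2397677197.
A ≈ 6,200 × 2.2397677197 ≈ 13,886.5599.

$13,886.56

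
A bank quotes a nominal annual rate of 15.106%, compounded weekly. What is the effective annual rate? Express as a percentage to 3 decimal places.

16.281%

One year is 52 periods at 0.002905 each: (1 + 0.002905)^52 ≈ 1.162812.
EAR = 1.162812 − 1 ≈ 16.28118%.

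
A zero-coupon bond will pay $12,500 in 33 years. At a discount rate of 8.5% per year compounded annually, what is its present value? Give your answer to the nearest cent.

$846.70

Annual rate = 8.5% = 0.085; 33 periods.
P = 12,500/(1 + 0.085)^33 ≈ 12,500/14.763229126 ≈ 846.6982.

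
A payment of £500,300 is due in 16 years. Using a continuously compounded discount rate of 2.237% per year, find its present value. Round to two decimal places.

£349,774.24

P = A·e^(−rt) = 500,300·e^(−0.35792).
e^(−0.35792) ≈ 0.69912900309, so P ≈ 349,774.2402.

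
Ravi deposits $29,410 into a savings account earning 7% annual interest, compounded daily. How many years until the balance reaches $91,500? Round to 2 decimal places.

We need (1 + 0.000191781)^(365t) = 3.1112, so 365t = ln 3.1112 / ln 1.000192 ≈ 5918.8038.
t ≈ 5918.8038/365 = 16.2159 years.

16.22 years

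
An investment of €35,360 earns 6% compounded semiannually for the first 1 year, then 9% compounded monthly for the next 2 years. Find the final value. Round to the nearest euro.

€44,882

Phase 1: 35,360·(1 + 0.03)^2 ≈ 37,513.4240.
Phase 2: 37,513.4240·(1 + 0.0075)^24 ≈ 44,881.5680.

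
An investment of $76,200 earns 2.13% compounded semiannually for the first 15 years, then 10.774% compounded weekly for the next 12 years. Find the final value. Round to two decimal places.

Phase 1: 76,200·(1 + 0.01065)^30 ≈ 104,707.6425.
Phase 2: 104,707.6425·(1 + 0.10774/52)^624 ≈ 380,967.6953.

$380,967.70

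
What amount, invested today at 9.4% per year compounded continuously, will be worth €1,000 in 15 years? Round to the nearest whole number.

€244

P = A·e^(−rt) = 1,000·e^(−1.41).
e^(−1.41) ≈ 0.244143283, so P ≈ 244.1433.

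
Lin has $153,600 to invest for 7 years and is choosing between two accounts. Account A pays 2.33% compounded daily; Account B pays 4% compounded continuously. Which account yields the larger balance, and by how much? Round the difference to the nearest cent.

Account B, by $22,422.76

Account A growth factor: (1 + 0.0233/365)^2555 ≈ 1.1771482715; balance ≈ 180,809.9745.
Account B growth factor: e^(0.04·7) = e^0.28 ≈ 1.32312981234; balance ≈ 203,232.7392.
Account B is larger by 22,422.7647.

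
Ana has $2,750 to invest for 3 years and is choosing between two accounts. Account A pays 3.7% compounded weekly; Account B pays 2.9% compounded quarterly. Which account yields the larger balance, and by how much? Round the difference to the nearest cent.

Account A growth factor: (1 + 0.037/52)^156 ≈ 1.117350802; balance ≈ 3,072.7147.
Account B growth factor: (1 + 0.00725)^12 ≈ 1.090554346; balance ≈ 2,999.0245.
Account A is larger by 73.6903.

Account A, by $73.69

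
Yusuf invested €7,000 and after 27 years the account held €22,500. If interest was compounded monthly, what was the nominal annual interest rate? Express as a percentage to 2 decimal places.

4.33%

The 324-period growth factor is 22,500/7,000 = 3.21429.
r/12 = 3.21429^(1/324) − 1 ≈ 0.00361022, so r ≈ 12·0.00361022 = 4.33227%.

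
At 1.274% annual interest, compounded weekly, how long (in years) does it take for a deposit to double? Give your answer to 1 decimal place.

54.4 years

(1 + 0.000245)^(52t) = 2.
52t = ln 2 / ln(1 + 0.000245) ≈ 0.69315/0.00024497 ≈ 2829.5187.
t ≈ 54.4138.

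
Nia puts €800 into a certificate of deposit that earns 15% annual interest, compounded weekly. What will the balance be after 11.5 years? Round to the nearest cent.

Periodic rate = 15%/52 = 0.00288462; periods = 52·11.5 = 598.
A = 800·(1 + 0.15/52)^598 ≈ 800·5.598601271 ≈ 4,478.8810.

€4,478.88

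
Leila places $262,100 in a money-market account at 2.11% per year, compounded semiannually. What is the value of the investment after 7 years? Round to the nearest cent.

$303,582.20

Growth factor = (1 + 0.01055)^14 ≈ 1.15826861784.
A ≈ 262,100 × 1.15826861784 ≈ 303,582.2047.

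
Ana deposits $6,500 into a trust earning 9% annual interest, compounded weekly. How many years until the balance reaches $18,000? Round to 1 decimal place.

(1 + 0.00173077)^(52t) = 18,000/6,500 = 2.7692.
52t·ln(1 + 0.00173077) = ln(2.7692); 52t = 1.0186/0.00172927 ≈ 589.0160.
t ≈ 11.3272 years.

11.3 years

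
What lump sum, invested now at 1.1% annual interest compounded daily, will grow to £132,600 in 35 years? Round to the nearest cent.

£90,228.28

Growth factor = (1 + 0.011/365)^12775 ≈ 1.46960579586.
P = 132,600/1.46960579586 ≈ 90,228.2778.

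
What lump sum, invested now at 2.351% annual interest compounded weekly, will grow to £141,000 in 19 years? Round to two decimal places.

£90,212.76

Growth factor = (1 + 0.02351/52)^988 ≈ 1.56297186825.
P = 141,000/1.56297186825 ≈ 90,212.7561.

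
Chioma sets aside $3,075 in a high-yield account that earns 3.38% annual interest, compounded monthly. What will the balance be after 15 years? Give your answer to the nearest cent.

Growth factor = (1 + 0.0338/12)^180 ≈ 1.659119953.
A ≈ 3,075 × 1.659119953 ≈ 5,101.7939.

$5,101.79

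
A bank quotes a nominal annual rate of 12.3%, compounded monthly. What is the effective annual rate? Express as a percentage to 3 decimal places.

EAR = (1 + 12.3%/12)^12 − 1 = (1 + 0.01025)^12 − 1.
(1 + 0.01025)^12 ≈ 1.130177, so EAR ≈ 13.01766%.

13.018%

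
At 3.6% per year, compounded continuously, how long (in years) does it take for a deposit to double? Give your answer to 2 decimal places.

19.25 years

e^(0.036t) = 2, so 0.036t = ln 2 ≈ 0.69315.
t ≈ 0.69315/0.036 ≈ 19.2541.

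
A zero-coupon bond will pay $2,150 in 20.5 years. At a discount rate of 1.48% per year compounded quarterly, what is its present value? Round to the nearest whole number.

Periodic rate = 1.48%/4 = 0.0037; 82 periods.
P = 2,150/(1 + 0.0037)^82 ≈ 2,150/1.353697978 ≈ 1,588.2420.

$1,588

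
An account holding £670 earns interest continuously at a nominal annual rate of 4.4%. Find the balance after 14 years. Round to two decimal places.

A = P·e^(rt) = 670·e^(0.044·14) = 670·e^0.616.
e^0.616 ≈ 1.851507181, so A ≈ 1,240.5098.

£1,240.51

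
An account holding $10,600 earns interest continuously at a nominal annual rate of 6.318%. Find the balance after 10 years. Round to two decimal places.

A = P·e^(rt) = 10,600·e^(0.06318·10) = 10,600·e^0.6318.
e^0.6318 ≈ 1.8809933219, so A ≈ 19,938.5292.

$19,938.53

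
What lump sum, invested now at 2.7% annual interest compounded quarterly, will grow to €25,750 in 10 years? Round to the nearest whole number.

Periodic rate = 2.7%/4 = 0.00675; 40 periods.
P = 25,750/(1 + 0.00675)^40 ≈ 25,750/1.3087766291 ≈ 19,674.8623.

€19,675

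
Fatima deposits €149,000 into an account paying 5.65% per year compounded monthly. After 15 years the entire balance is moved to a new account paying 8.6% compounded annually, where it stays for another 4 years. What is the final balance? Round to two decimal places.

Phase 1: 149,000·(1 + 0.0565/12)^180 ≈ 347,046.0188.
Phase 2: 347,046.0188·(1 + 0.086)^4 ≈ 482,732.3099.

€482,732.31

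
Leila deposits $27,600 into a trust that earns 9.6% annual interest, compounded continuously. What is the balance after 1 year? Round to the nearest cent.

A = P·e^(rt) = 27,600·e^(0.096·1) = 27,600·e^0.096.
e^0.096 ≈ 1.100759064, so A ≈ 30,380.9502.

$30,380.95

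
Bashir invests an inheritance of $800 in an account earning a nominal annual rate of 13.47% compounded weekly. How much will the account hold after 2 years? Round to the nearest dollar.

$1,047

Growth factor = (1 + 0.1347/52)^104 ≈ 1.30872277.
A ≈ 800 × 1.30872277 ≈ 1,046.9782.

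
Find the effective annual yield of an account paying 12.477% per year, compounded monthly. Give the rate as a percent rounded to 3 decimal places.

EAR = (1 + 12.477%/12)^12 − 1 = (1 + 0.0103975)^12 − 1.
(1 + 0.0103975)^12 ≈ 1.132158, so EAR ≈ 13.21583%.

13.216%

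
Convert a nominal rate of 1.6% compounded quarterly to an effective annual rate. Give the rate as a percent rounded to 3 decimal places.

One year is 4 periods at 0.004 each: (1 + 0.004)^4 ≈ 1.016096.
EAR = 1.016096 − 1 ≈ 1.60963%.

1.610%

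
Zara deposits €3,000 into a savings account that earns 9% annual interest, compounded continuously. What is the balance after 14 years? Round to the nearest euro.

A = P·e^(rt) = 3,000·e^(0.09·14) = 3,000·e^1.26.
e^1.26 ≈ 3.5254214874, so A ≈ 10,576.2645.

€10,576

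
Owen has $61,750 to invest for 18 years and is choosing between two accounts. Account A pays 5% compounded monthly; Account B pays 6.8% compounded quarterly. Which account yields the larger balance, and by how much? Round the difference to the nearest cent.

Account B, by $56,251.10

Account A growth factor: (1 + 0.05/12)^216 ≈ 2.45500842279; balance ≈ 151,596.7701.
Account B growth factor: (1 + 0.017)^72 ≈ 3.36595736319; balance ≈ 207,847.8672.
Account B is larger by 56,251.0971.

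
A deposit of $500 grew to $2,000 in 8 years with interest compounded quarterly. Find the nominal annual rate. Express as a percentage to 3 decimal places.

The 32-period growth factor is 2,000/500 = 4.
r/4 = 4^(1/32) − 1 ≈ 0.0442738, so r ≈ 4·0.0442738 = 17.70951%.

17.710%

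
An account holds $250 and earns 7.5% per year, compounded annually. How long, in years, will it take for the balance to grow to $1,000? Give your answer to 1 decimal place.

19.2 years

We need (1 + 0.075)^t = 4, so t = ln 4 / ln 1.075 ≈ 19.1687.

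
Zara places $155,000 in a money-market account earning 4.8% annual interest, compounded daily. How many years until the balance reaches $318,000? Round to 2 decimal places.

14.97 years

We need (1 + 0.000131507)^(365t) = 2.0516, so 365t = ln 2.0516 / ln 1.000132 ≈ 5464.9132.
t ≈ 5464.9132/365 = 14.9724 years.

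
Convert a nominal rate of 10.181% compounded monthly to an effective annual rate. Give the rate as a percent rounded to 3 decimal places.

EAR = (1 + 10.181%/12)^12 − 1 = (1 + 0.00848417)^12 − 1.
(1 + 0.00848417)^12 ≈ 1.106698, so EAR ≈ 10.66977%.

10.670%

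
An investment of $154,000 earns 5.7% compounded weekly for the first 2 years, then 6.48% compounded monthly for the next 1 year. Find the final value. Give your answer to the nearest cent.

$184,106.77

Phase 1: 154,000·(1 + 0.057/52)^104 ≈ 172,585.0515.
Phase 2: 172,585.0515·(1 + 0.0054)^12 ≈ 184,106.7651.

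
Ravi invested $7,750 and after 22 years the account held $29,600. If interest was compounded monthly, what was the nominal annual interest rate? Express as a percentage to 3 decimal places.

(1 + r/12)^264 = 29,600/7,750 = 3.81935.
1 + r/12 = 3.81935^(1/264) ≈ 1.005089, so r/12 ≈ 0.00508897.
r ≈ 12·0.00508897 = 6.10677%.

6.107%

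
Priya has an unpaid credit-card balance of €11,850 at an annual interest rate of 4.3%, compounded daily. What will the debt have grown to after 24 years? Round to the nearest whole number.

€33,257

Growth factor = (1 + 0.043/365)^8760 ≈ 2.8065029758.
A ≈ 11,850 × 2.8065029758 ≈ 33,257.0603.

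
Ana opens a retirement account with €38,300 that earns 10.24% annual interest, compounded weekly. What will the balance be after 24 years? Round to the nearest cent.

Growth factor = (1 + 0.1024/52)^1248 ≈ 11.6485694828.
A ≈ 38,300 × 11.6485694828 ≈ 446,140.2112.

€446,140.21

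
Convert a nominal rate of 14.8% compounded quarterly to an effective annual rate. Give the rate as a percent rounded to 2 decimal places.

EAR = (1 + 14.8%/4)^4 − 1 = (1 + 0.037)^4 − 1.
(1 + 0.037)^4 ≈ 1.156418, so EAR ≈ 15.64185%.

15.64%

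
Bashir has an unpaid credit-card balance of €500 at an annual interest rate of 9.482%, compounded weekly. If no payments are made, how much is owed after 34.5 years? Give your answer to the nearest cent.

€13,133.47

Growth factor = (1 + 0.09482/52)^1794 ≈ 26.266939232.
A ≈ 500 × 26.266939232 ≈ 13,133.4696.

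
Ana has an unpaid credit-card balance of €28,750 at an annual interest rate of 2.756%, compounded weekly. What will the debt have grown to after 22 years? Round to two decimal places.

Periodic rate = 2.756%/52 = 0.00053; periods = 52·22 = 1144.
A = 28,750·(1 + 0.00053)^1144 ≈ 28,750·1.8333765609 ≈ 52,709.5761.

€52,709.58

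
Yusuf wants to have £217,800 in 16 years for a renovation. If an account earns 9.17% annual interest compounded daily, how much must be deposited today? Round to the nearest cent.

£50,227.44

Periodic rate = 9.17%/365 = 0.000251233; 5840 periods.
P = 217,800/(1 + 0.0917/365)^5840 ≈ 217,800/4.33627518121 ≈ 50,227.4397.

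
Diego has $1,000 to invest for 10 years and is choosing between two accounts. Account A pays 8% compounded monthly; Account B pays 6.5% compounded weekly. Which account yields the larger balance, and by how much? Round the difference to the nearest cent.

A: (1 + 0.08/12)^120 ≈ 2.219640235, so 1,000 × 2.219640235 ≈ 2,219.6402.
B: (1 + 0.00125)^520 ≈ 1.914763446, so 1,000 × 1.914763446 ≈ 1,914.7634.
Difference ≈ 304.8768 in favor of A.

Account A, by $304.88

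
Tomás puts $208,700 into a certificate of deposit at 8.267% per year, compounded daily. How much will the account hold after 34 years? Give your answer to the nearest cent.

$3,468,090.91

Periodic rate = 8.267%/365 = 0.000226493; periods = 365·34 = 12410.
A = 208,700·(1 + 0.08267/365)^12410 ≈ 208,700·16.61758940096 ≈ 3,468,090.9080.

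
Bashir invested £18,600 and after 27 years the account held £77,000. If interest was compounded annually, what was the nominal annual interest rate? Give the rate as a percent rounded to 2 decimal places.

5.40%

(1 + r)^27 = 77,000/18,600 = 4.13978.
1 + r = 4.13978^(1/27) ≈ 1.054025, so r ≈ 0.0540253.
r ≈ 5.40253%.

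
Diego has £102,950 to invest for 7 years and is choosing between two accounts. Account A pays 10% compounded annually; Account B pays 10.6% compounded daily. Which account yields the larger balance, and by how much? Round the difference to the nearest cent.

A: (1 + 0.1)^7 ≈ 1.9487171, so 102,950 × 1.9487171 ≈ 200,620.4254.
B: (1 + 0.106/365)^2555 ≈ 2.09990536282, so 102,950 × 2.09990536282 ≈ 216,185.2571.
Difference ≈ 15,564.8317 in favor of B.

Account B, by £15,564.83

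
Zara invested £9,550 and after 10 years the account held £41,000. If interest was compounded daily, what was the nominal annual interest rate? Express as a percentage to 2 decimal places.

14.57%

The 3650-period growth factor is 41,000/9,550 = 4.29319.
r/365 = 4.29319^(1/3650) − 1 ≈ 0.000399266, so r ≈ 365·0.000399266 = 14.57322%.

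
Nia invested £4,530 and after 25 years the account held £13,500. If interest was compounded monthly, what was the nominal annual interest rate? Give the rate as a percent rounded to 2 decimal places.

4.38%

The 300-period growth factor is 13,500/4,530 = 2.98013.
r/12 = 2.98013^(1/300) − 1 ≈ 0.00364652, so r ≈ 12·0.00364652 = 4.37583%.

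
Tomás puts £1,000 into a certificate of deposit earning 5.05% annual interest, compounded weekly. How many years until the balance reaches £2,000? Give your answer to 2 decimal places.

(1 + 0.000971154)^(52t) = 2,000/1,000 = 2.
52t·ln(1 + 0.000971154) = ln(2); 52t = 0.69315/0.000970683 ≈ 714.0822.
t ≈ 13.7324 years.

13.73 years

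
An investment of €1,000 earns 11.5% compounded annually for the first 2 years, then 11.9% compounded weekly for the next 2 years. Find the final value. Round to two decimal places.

Phase 1: 1,000·(1 + 0.115)^2 ≈ 1,243.2250.
Phase 2: 1,243.2250·(1 + 0.119/52)^104 ≈ 1,576.8622.

€1,576.86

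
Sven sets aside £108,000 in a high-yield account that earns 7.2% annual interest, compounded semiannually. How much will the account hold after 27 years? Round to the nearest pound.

Periodic rate = 7.2%/2 = 0.036; periods = 2·27 = 54.
A = 108,000·(1 + 0.036)^54 ≈ 108,000·6.75191229155 ≈ 729,206.5275.

£729,207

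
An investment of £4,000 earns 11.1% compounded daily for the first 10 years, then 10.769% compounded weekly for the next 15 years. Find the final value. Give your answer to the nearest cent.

£60,934.85

After 10 years at 11.1%: 4,000 × 3.0338463999 ≈ 12,135.3856.
Then 15 years at 10.769%: 12,135.3856 × 5.0212536917 ≈ 60,934.8497.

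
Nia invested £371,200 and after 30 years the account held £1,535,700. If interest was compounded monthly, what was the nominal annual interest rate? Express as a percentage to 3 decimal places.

4.743%

The 360-period growth factor is 1,535,700/371,200 = 4.13712.
r/12 = 4.13712^(1/360) − 1 ≈ 0.00395224, so r ≈ 12·0.00395224 = 4.74268%.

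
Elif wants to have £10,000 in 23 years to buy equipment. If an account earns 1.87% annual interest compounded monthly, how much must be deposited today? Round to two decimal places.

Growth factor = (1 + 0.0187/12)^276 ≈ 1.536896661.
P = 10,000/1.536896661 ≈ 6,506.6183.

£6,506.62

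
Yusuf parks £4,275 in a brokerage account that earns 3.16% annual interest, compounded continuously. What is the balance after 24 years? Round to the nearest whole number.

£9,127

A = P·e^(rt) = 4,275·e^(0.0316·24) = 4,275·e^0.7584.
e^0.7584 ≈ 2.134857714, so A ≈ 9,126.5167.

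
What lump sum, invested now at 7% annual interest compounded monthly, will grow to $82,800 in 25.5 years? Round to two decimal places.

$13,965.84

Periodic rate = 7%/12 = 0.00583333; 306 periods.
P = 82,800/(1 + 0.07/12)^306 ≈ 82,800/5.9287530246 ≈ 13,965.8373.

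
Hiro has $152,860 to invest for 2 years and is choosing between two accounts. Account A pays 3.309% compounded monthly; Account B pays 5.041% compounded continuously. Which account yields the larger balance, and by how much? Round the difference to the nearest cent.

A: (1 + 0.0027575)^24 ≈ 1.06832170995, so 152,860 × 1.06832170995 ≈ 163,303.6566.
B: e^(0.05041·2) = e^0.10082 ≈ 1.10607752989, so 152,860 × 1.10607752989 ≈ 169,075.0112.
Difference ≈ 5,771.3546 in favor of B.

Account B, by $5,771.35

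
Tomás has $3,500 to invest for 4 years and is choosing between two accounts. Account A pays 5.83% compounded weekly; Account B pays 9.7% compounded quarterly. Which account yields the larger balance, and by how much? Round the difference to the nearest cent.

A: (1 + 0.0583/52)^208 ≈ 1.262469055, so 3,500 × 1.262469055 ≈ 4,418.6417.
B: (1 + 0.02425)^16 ≈ 1.467221093, so 3,500 × 1.467221093 ≈ 5,135.2738.
Difference ≈ 716.6321 in favor of B.

Account B, by $716.63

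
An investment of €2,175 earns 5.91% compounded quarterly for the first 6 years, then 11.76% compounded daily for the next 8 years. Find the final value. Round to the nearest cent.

Phase 1: 2,175·(1 + 0.014775)^24 ≈ 3,092.6693.
Phase 2: 3,092.6693·(1 + 0.1176/365)^2920 ≈ 7,922.3118.

€7,922.31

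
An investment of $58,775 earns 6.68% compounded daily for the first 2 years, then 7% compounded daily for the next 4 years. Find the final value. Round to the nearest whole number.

$88,879

Phase 1: 58,775·(1 + 0.0668/365)^730 ≈ 67,175.2160.
Phase 2: 67,175.2160·(1 + 0.07/365)^1460 ≈ 88,879.1449.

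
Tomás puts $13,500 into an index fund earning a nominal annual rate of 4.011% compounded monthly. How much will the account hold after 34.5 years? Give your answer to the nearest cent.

Growth factor = (1 + 0.0033425)^414 ≈ 3.9808185864.
A ≈ 13,500 × 3.9808185864 ≈ 53,741.0509.

$53,741.05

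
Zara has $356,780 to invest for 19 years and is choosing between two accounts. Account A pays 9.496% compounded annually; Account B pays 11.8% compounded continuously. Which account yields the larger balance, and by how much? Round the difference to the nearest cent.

Account B, by $1,358,350.71

Account A growth factor: (1 + 0.09496)^19 ≈ 5.604886606238; balance ≈ 1,999,711.4434.
Account B growth factor: e^(0.118·19) = e^2.242 ≈ 9.412136749211; balance ≈ 3,358,062.1494.
Account B is larger by 1,358,350.7060.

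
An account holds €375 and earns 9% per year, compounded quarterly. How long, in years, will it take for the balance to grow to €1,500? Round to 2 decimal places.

We need (1 + 0.0225)^(4t) = 4, so 4t = ln 4 / ln 1.0225 ≈ 62.3037.
t ≈ 62.3037/4 = 15.5759 years.

15.58 years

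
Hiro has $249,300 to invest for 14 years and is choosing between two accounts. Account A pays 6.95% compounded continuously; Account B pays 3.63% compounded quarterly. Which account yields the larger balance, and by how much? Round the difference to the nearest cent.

Account A growth factor: e^(0.0695·14) = e^0.973 ≈ 2.64587017536; balance ≈ 659,615.4347.
Account B growth factor: (1 + 0.009075)^56 ≈ 1.65849057953; balance ≈ 413,461.7015.
Account A is larger by 246,153.7332.

Account A, by $246,153.73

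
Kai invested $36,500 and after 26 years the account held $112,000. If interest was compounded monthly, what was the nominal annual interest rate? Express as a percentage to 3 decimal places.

The 312-period growth factor is 112,000/36,500 = 3.06849.
r/12 = 3.06849^(1/312) − 1 ≈ 0.00360001, so r ≈ 12·0.00360001 = 4.32001%.

4.320%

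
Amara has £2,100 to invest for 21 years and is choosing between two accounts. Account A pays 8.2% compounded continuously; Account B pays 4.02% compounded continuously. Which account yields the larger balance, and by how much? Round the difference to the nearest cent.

Account A, by £6,866.14

Account A growth factor: e^(0.082·21) = e^1.722 ≈ 5.5957086977; balance ≈ 11,750.9883.
Account B growth factor: e^(0.0402·21) = e^0.8442 ≈ 2.326116177; balance ≈ 4,884.8440.
Account A is larger by 6,866.1443.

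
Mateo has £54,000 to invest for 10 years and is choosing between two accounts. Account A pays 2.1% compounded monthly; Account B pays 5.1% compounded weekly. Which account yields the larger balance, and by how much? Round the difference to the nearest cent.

Account A growth factor: (1 + 0.00175)^120 ≈ 1.2334516565; balance ≈ 66,606.3895.
Account B growth factor: (1 + 0.051/52)^520 ≈ 1.6648750361; balance ≈ 89,903.2520.
Account B is larger by 23,296.8625.

Account B, by £23,296.86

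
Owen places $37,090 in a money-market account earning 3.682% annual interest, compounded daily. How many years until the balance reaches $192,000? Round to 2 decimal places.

(1 + 0.000100877)^(365t) = 192,000/37,090 = 5.1766.
365t·ln(1 + 0.000100877) = ln(5.1766); 365t = 1.6441/0.000100872 ≈ 16299.4101.
t ≈ 44.6559 years.

44.66 years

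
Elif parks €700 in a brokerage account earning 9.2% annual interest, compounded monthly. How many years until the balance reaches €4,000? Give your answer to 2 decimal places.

We need (1 + 0.00766667)^(12t) = 5.7143, so 12t = ln 5.7143 / ln 1.007667 ≈ 228.2142.
t ≈ 228.2142/12 = 19.0178 years.

19.02 years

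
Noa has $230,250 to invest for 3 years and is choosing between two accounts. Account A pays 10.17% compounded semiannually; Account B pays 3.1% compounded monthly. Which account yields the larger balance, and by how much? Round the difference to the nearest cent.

A: (1 + 0.05085)^6 ≈ 1.34661786387, so 230,250 × 1.34661786387 ≈ 310,058.7632.
B: (1 + 0.031/12)^36 ≈ 1.09733013717, so 230,250 × 1.09733013717 ≈ 252,660.2641.
Difference ≈ 57,398.4991 in favor of A.

Account A, by $57,398.50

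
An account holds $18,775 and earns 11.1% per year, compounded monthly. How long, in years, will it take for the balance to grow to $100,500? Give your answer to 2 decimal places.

15.18 years

We need (1 + 0.00925)^(12t) = 5.3529, so 12t = ln 5.3529 / ln 1.00925 ≈ 182.2031.
t ≈ 182.2031/12 = 15.1836 years.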